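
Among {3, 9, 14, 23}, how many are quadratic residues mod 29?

2

(3/29) = -1 → non-residue.
(9/29) = +1 → QR.
(14/29) = -1 → non-residue.
(23/29) = +1 → QR.
Total quadratic residues among the 4: 2.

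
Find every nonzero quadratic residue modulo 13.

Square k = 1,…,6 (k and 13−k give the same square):
1²=1, 2²=4, 3²=9, 4²≡3, 5²≡12, 6²≡10 (mod 13).
So the quadratic residues mod 13 are {1, 3, 4, 9, 10, 12}.

1, 3, 4, 9, 10, 12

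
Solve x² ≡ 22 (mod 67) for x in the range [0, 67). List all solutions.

Since 67 ≡ 3 (mod 4), a square root of 22 is 22^((67+1)/4) = 22^17 mod 67.
Repeated squaring: 22^2≡15, 22^4≡24, 22^8≡40, 22^16≡59 (mod 67).
22^17 = 22^(16+1) ≡ 25 (mod 67).
Check: 25² = 625 ≡ 22 (mod 67). The two roots are 25 and 42.

25, 42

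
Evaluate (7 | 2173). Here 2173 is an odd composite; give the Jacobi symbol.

Reciprocity: 7 ≡ 3 and 2173 ≡ 1 (mod 4), so (7/2173) = +(2173/7).
Reduce top mod 7: now compute (3/7).
Reciprocity: 3 ≡ 3 and 7 ≡ 3 (mod 4), so (3/7) = −(7/3).
Reduce top mod 3: now compute (1/3).
Reached (1/3) = 1. Collecting the sign flips along the way, the symbol is -1.

-1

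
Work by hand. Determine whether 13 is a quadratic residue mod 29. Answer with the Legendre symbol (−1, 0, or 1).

Euler's criterion: (13/29) ≡ 13^14 (mod 29).
13^2 ≡ 24 (mod 29)
13^4 ≡ 25 (mod 29)
13^8 ≡ 16 (mod 29)
13^14 = 13^(8+4+2) ≡ 1 (mod 29).
Result is 1, so (13/29) = 1.

1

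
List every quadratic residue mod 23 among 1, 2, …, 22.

Square k = 1,…,11 (k and 23−k give the same square):
1²=1, 2²=4, 3²=9, 4²=16, 5²≡2, 6²≡13, 7²≡3, 8²≡18, 9²≡12, 10²≡8, 11²≡6 (mod 23).
So the quadratic residues mod 23 are {1, 2, 3, 4, 6, 8, 9, 12, 13, 16, 18}.

1,2,3,4,6,8,9,12,13,16,18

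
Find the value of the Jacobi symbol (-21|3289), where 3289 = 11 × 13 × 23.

First reduce: -21 ≡ 3268 (mod 3289).
Pull out 2^2: since 3289 ≡ 1 (mod 8), (2/3289) = +1, so (2/3289)^2 = +1.
Reciprocity: 817 ≡ 1 and 3289 ≡ 1 (mod 4), so (817/3289) = +(3289/817).
Reduce top mod 817: now compute (21/817).
Reciprocity: 21 ≡ 1 and 817 ≡ 1 (mod 4), so (21/817) = +(817/21).
Reduce top mod 21: now compute (19/21).
Reciprocity: 19 ≡ 3 and 21 ≡ 1 (mod 4), so (19/21) = +(21/19).
Reduce top mod 19: now compute (2/19).
Pull out 2: since 19 ≡ 3 (mod 8), (2/19) = -1.
Reached (1/19) = 1. Collecting the sign flips along the way, the symbol is -1.

-1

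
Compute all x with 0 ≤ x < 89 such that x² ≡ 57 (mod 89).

18, 71

89 ≡ 1 (mod 4), so we find a root by search.
Trying successive values, 18² = 324 ≡ 57 (mod 89). The other root is 89 − 18 = 71.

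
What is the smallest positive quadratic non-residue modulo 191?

7

(2/191) = +1, so 2 is a residue.
(3/191) = +1, so 3 is a residue.
(4/191) = +1, so 4 is a residue.
(5/191) = +1, so 5 is a residue.
(6/191) = +1, so 6 is a residue.
(7/191) = −1, so 7 is the smallest positive non-residue mod 191.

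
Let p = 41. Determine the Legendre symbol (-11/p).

First reduce: -11 ≡ 30 (mod 41).
Pull out 2: since 41 ≡ 1 (mod 8), (2/41) = +1.
Reciprocity: 15 ≡ 3 and 41 ≡ 1 (mod 4), so (15/41) = +(41/15).
Reduce top mod 15: now compute (11/15).
Reciprocity: 11 ≡ 3 and 15 ≡ 3 (mod 4), so (11/15) = −(15/11).
Reduce top mod 11: now compute (4/11).
Pull out 2^2: since 11 ≡ 3 (mod 8), (2/11) = -1, so (2/11)^2 = +1.
Reached (1/11) = 1. Collecting the sign flips along the way, the symbol is -1.

-1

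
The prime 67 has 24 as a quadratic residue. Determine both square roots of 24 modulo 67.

Since 67 ≡ 3 (mod 4), a square root of 24 is 24^((67+1)/4) = 24^17 mod 67.
Repeated squaring: 24^2≡40, 24^4≡59, 24^8≡64, 24^16≡9 (mod 67).
24^17 = 24^(16+1) ≡ 15 (mod 67).
Check: 15² = 225 ≡ 24 (mod 67). The two roots are 15 and 52.

15, 52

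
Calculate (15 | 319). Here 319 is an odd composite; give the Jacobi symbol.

-1

Reciprocity: 15 ≡ 3 and 319 ≡ 3 (mod 4), so (15/319) = −(319/15).
Reduce top mod 15: now compute (4/15).
Pull out 2^2: since 15 ≡ 7 (mod 8), (2/15) = +1, so (2/15)^2 = +1.
Reached (1/15) = 1. Collecting the sign flips along the way, the symbol is -1.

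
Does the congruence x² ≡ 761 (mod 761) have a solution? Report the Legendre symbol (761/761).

0

First reduce: 761 ≡ 0 (mod 761).
Top reduces to 0: gcd > 1, so the symbol is 0.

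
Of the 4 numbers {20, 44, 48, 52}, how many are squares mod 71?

2

(20/71) = +1 → QR.
(44/71) = -1 → non-residue.
(48/71) = +1 → QR.
(52/71) = -1 → non-residue.
Total quadratic residues among the 4: 2.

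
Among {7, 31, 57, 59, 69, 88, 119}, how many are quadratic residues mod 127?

3

(7/127) = -1 → non-residue.
(31/127) = +1 → QR.
(57/127) = -1 → non-residue.
(59/127) = -1 → non-residue.
(69/127) = +1 → QR.
(88/127) = +1 → QR.
(119/127) = -1 → non-residue.
Total quadratic residues among the 7: 3.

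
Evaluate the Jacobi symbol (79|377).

-1

Reciprocity: 79 ≡ 3 and 377 ≡ 1 (mod 4), so (79/377) = +(377/79).
Reduce top mod 79: now compute (61/79).
Reciprocity: 61 ≡ 1 and 79 ≡ 3 (mod 4), so (61/79) = +(79/61).
Reduce top mod 61: now compute (18/61).
Pull out 2: since 61 ≡ 5 (mod 8), (2/61) = -1.
Reciprocity: 9 ≡ 1 and 61 ≡ 1 (mod 4), so (9/61) = +(61/9).
Reduce top mod 9: now compute (7/9).
Reciprocity: 7 ≡ 3 and 9 ≡ 1 (mod 4), so (7/9) = +(9/7).
Reduce top mod 7: now compute (2/7).
Pull out 2: since 7 ≡ 7 (mod 8), (2/7) = +1.
Reached (1/7) = 1. Collecting the sign flips along the way, the symbol is -1.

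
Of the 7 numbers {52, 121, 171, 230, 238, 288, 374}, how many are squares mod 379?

2

(52/379) = -1 → non-residue.
(121/379) = +1 → QR.
(171/379) = +1 → QR.
(230/379) = -1 → non-residue.
(238/379) = -1 → non-residue.
(288/379) = -1 → non-residue.
(374/379) = -1 → non-residue.
Total quadratic residues among the 7: 2.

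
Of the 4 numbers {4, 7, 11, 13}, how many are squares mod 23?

(4/23) = +1 → QR.
(7/23) = -1 → non-residue.
(11/23) = -1 → non-residue.
(13/23) = +1 → QR.
Total quadratic residues among the 4: 2.

2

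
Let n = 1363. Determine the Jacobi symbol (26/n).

Pull out 2: since 1363 ≡ 3 (mod 8), (2/1363) = -1.
Reciprocity: 13 ≡ 1 and 1363 ≡ 3 (mod 4), so (13/1363) = +(1363/13).
Reduce top mod 13: now compute (11/13).
Reciprocity: 11 ≡ 3 and 13 ≡ 1 (mod 4), so (11/13) = +(13/11).
Reduce top mod 11: now compute (2/11).
Pull out 2: since 11 ≡ 3 (mod 8), (2/11) = -1.
Reached (1/11) = 1. Collecting the sign flips along the way, the symbol is +1.

1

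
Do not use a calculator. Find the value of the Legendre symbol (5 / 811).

1

Reciprocity: 5 ≡ 1 and 811 ≡ 3 (mod 4), so (5/811) = +(811/5).
Reduce top mod 5: now compute (1/5).
Reached (1/5) = 1. Collecting the sign flips along the way, the symbol is +1.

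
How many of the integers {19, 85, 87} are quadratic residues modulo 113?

2

(19/113) = -1 → non-residue.
(85/113) = +1 → QR.
(87/113) = +1 → QR.
Total quadratic residues among the 3: 2.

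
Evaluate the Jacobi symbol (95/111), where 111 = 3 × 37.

-1

Reciprocity: 95 ≡ 3 and 111 ≡ 3 (mod 4), so (95/111) = −(111/95).
Reduce top mod 95: now compute (16/95).
Pull out 2^4: since 95 ≡ 7 (mod 8), (2/95) = +1, so (2/95)^4 = +1.
Reached (1/95) = 1. Collecting the sign flips along the way, the symbol is -1.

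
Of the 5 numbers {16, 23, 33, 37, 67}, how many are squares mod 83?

(16/83) = +1 → QR.
(23/83) = +1 → QR.
(33/83) = +1 → QR.
(37/83) = +1 → QR.
(67/83) = -1 → non-residue.
Total quadratic residues among the 5: 4.

4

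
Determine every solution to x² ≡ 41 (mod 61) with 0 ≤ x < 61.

61 ≡ 1 (mod 4), so we find a root by search.
Trying successive values, 23² = 529 ≡ 41 (mod 61). The other root is 61 − 23 = 38.

23, 38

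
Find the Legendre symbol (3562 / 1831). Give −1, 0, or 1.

-1

First reduce: 3562 ≡ 1731 (mod 1831).
Reciprocity: 1731 ≡ 3 and 1831 ≡ 3 (mod 4), so (1731/1831) = −(1831/1731).
Reduce top mod 1731: now compute (100/1731).
Pull out 2^2: since 1731 ≡ 3 (mod 8), (2/1731) = -1, so (2/1731)^2 = +1.
Reciprocity: 25 ≡ 1 and 1731 ≡ 3 (mod 4), so (25/1731) = +(1731/25).
Reduce top mod 25: now compute (6/25).
Pull out 2: since 25 ≡ 1 (mod 8), (2/25) = +1.
Reciprocity: 3 ≡ 3 and 25 ≡ 1 (mod 4), so (3/25) = +(25/3).
Reduce top mod 3: now compute (1/3).
Reached (1/3) = 1. Collecting the sign flips along the way, the symbol is -1.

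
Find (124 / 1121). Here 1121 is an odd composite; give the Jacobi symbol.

1

Pull out 2^2: since 1121 ≡ 1 (mod 8), (2/1121) = +1, so (2/1121)^2 = +1.
Reciprocity: 31 ≡ 3 and 1121 ≡ 1 (mod 4), so (31/1121) = +(1121/31).
Reduce top mod 31: now compute (5/31).
Reciprocity: 5 ≡ 1 and 31 ≡ 3 (mod 4), so (5/31) = +(31/5).
Reduce top mod 5: now compute (1/5).
Reached (1/5) = 1. Collecting the sign flips along the way, the symbol is +1.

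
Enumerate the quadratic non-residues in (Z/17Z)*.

Square k = 1,…,8 (k and 17−k give the same square):
1²=1, 2²=4, 3²=9, 4²=16, 5²≡8, 6²≡2, 7²≡15, 8²≡13 (mod 17).
The residues are {1, 2, 4, 8, 9, 13, 15, 16}; the non-residues are the remaining 8 nonzero classes.

3,5,6,7,10,11,12,14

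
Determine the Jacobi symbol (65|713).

1

Reciprocity: 65 ≡ 1 and 713 ≡ 1 (mod 4), so (65/713) = +(713/65).
Reduce top mod 65: now compute (63/65).
Reciprocity: 63 ≡ 3 and 65 ≡ 1 (mod 4), so (63/65) = +(65/63).
Reduce top mod 63: now compute (2/63).
Pull out 2: since 63 ≡ 7 (mod 8), (2/63) = +1.
Reached (1/63) = 1. Collecting the sign flips along the way, the symbol is +1.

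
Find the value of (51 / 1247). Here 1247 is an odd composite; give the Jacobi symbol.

-1

Reciprocity: 51 ≡ 3 and 1247 ≡ 3 (mod 4), so (51/1247) = −(1247/51).
Reduce top mod 51: now compute (23/51).
Reciprocity: 23 ≡ 3 and 51 ≡ 3 (mod 4), so (23/51) = −(51/23).
Reduce top mod 23: now compute (5/23).
Reciprocity: 5 ≡ 1 and 23 ≡ 3 (mod 4), so (5/23) = +(23/5).
Reduce top mod 5: now compute (3/5).
Reciprocity: 3 ≡ 3 and 5 ≡ 1 (mod 4), so (3/5) = +(5/3).
Reduce top mod 3: now compute (2/3).
Pull out 2: since 3 ≡ 3 (mod 8), (2/3) = -1.
Reached (1/3) = 1. Collecting the sign flips along the way, the symbol is -1.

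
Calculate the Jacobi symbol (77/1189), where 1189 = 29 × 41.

-1

Reciprocity: 77 ≡ 1 and 1189 ≡ 1 (mod 4), so (77/1189) = +(1189/77).
Reduce top mod 77: now compute (34/77).
Pull out 2: since 77 ≡ 5 (mod 8), (2/77) = -1.
Reciprocity: 17 ≡ 1 and 77 ≡ 1 (mod 4), so (17/77) = +(77/17).
Reduce top mod 17: now compute (9/17).
Reciprocity: 9 ≡ 1 and 17 ≡ 1 (mod 4), so (9/17) = +(17/9).
Reduce top mod 9: now compute (8/9).
Pull out 2^3: since 9 ≡ 1 (mod 8), (2/9) = +1, so (2/9)^3 = +1.
Reached (1/9) = 1. Collecting the sign flips along the way, the symbol is -1.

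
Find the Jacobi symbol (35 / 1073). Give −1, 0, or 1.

-1

Reciprocity: 35 ≡ 3 and 1073 ≡ 1 (mod 4), so (35/1073) = +(1073/35).
Reduce top mod 35: now compute (23/35).
Reciprocity: 23 ≡ 3 and 35 ≡ 3 (mod 4), so (23/35) = −(35/23).
Reduce top mod 23: now compute (12/23).
Pull out 2^2: since 23 ≡ 7 (mod 8), (2/23) = +1, so (2/23)^2 = +1.
Reciprocity: 3 ≡ 3 and 23 ≡ 3 (mod 4), so (3/23) = −(23/3).
Reduce top mod 3: now compute (2/3).
Pull out 2: since 3 ≡ 3 (mod 8), (2/3) = -1.
Reached (1/3) = 1. Collecting the sign flips along the way, the symbol is -1.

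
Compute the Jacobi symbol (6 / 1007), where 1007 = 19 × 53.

1

Pull out 2: since 1007 ≡ 7 (mod 8), (2/1007) = +1.
Reciprocity: 3 ≡ 3 and 1007 ≡ 3 (mod 4), so (3/1007) = −(1007/3).
Reduce top mod 3: now compute (2/3).
Pull out 2: since 3 ≡ 3 (mod 8), (2/3) = -1.
Reached (1/3) = 1. Collecting the sign flips along the way, the symbol is +1.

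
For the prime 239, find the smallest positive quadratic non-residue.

(2/239) = +1, so 2 is a residue.
(3/239) = +1, so 3 is a residue.
(4/239) = +1, so 4 is a residue.
(5/239) = +1, so 5 is a residue.
(6/239) = +1, so 6 is a residue.
(7/239) = −1, so 7 is the smallest positive non-residue mod 239.

7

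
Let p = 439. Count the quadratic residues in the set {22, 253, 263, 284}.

(22/439) = +1 → QR.
(253/439) = -1 → non-residue.
(263/439) = -1 → non-residue.
(284/439) = +1 → QR.
Total quadratic residues among the 4: 2.

2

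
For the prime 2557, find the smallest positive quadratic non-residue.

2

(2/2557) = −1, so 2 is the smallest positive non-residue mod 2557.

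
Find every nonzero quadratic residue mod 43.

1 4 6 9 10 11 13 14 15 16 17 21 23 24 25 31 35 36 38 40 41

Square k = 1,…,21 (k and 43−k give the same square):
1²=1, 2²=4, 3²=9, 4²=16, 5²=25, 6²=36, 7²≡6, 8²≡21, 9²≡38, 10²≡14, 11²≡35, 12²≡15, 13²≡40, 14²≡24, 15²≡10, 16²≡41, 17²≡31, 18²≡23, 19²≡17, 20²≡13, 21²≡11 (mod 43).
So the quadratic residues mod 43 are {1, 4, 6, 9, 10, 11, 13, 14, 15, 16, 17, 21, 23, 24, 25, 31, 35, 36, 38, 40, 41}.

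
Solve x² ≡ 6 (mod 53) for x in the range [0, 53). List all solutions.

18, 35

53 ≡ 1 (mod 4), so we find a root by search.
Trying successive values, 18² = 324 ≡ 6 (mod 53). The other root is 53 − 18 = 35.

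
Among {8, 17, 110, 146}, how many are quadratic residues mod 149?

2

(8/149) = -1 → non-residue.
(17/149) = +1 → QR.
(110/149) = +1 → QR.
(146/149) = -1 → non-residue.
Total quadratic residues among the 4: 2.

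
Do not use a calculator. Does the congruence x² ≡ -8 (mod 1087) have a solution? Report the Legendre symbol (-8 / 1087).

-1

First reduce: -8 ≡ 1079 (mod 1087).
Reciprocity: 1079 ≡ 3 and 1087 ≡ 3 (mod 4), so (1079/1087) = −(1087/1079).
Reduce top mod 1079: now compute (8/1079).
Pull out 2^3: since 1079 ≡ 7 (mod 8), (2/1079) = +1, so (2/1079)^3 = +1.
Reached (1/1079) = 1. Collecting the sign flips along the way, the symbol is -1.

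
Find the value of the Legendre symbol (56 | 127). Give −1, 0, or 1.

-1

Euler's criterion: (56/127) ≡ 56^63 (mod 127).
56^2 ≡ 88 (mod 127)
56^4 ≡ 124 (mod 127)
56^8 ≡ 9 (mod 127)
56^16 ≡ 81 (mod 127)
56^32 ≡ 84 (mod 127)
56^63 = 56^(32+16+8+4+2+1) ≡ 126 (mod 127).
Result is 126 ≡ −1, so (56/127) = −1.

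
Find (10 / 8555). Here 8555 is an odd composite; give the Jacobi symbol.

Pull out 2: since 8555 ≡ 3 (mod 8), (2/8555) = -1.
Reciprocity: 5 ≡ 1 and 8555 ≡ 3 (mod 4), so (5/8555) = +(8555/5).
Reduce top mod 5: now compute (0/5).
Top reduces to 0: gcd > 1, so the symbol is 0.

0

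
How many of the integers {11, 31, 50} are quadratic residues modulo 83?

2

(11/83) = +1 → QR.
(31/83) = +1 → QR.
(50/83) = -1 → non-residue.
Total quadratic residues among the 3: 2.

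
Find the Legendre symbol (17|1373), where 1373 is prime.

Reciprocity: 17 ≡ 1 and 1373 ≡ 1 (mod 4), so (17/1373) = +(1373/17).
Reduce top mod 17: now compute (13/17).
Reciprocity: 13 ≡ 1 and 17 ≡ 1 (mod 4), so (13/17) = +(17/13).
Reduce top mod 13: now compute (4/13).
Pull out 2^2: since 13 ≡ 5 (mod 8), (2/13) = -1, so (2/13)^2 = +1.
Reached (1/13) = 1. Collecting the sign flips along the way, the symbol is +1.

1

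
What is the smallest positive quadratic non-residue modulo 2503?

(2/2503) = +1, so 2 is a residue.
(3/2503) = −1, so 3 is the smallest positive non-residue mod 2503.

3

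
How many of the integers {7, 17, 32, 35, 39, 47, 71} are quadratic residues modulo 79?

1

(7/79) = -1 → non-residue.
(17/79) = -1 → non-residue.
(32/79) = +1 → QR.
(35/79) = -1 → non-residue.
(39/79) = -1 → non-residue.
(47/79) = -1 → non-residue.
(71/79) = -1 → non-residue.
Total quadratic residues among the 7: 1.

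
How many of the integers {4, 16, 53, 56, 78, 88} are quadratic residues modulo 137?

5

(4/137) = +1 → QR.
(16/137) = +1 → QR.
(53/137) = -1 → non-residue.
(56/137) = +1 → QR.
(78/137) = +1 → QR.
(88/137) = +1 → QR.
Total quadratic residues among the 6: 5.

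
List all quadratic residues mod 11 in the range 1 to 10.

Square k = 1,…,5 (k and 11−k give the same square):
1²=1, 2²=4, 3²=9, 4²≡5, 5²≡3 (mod 11).
So the quadratic residues mod 11 are {1, 3, 4, 5, 9}.

1,3,4,5,9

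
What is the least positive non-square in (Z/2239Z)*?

(2/2239) = +1, so 2 is a residue.
(3/2239) = −1, so 3 is the smallest positive non-residue mod 2239.

3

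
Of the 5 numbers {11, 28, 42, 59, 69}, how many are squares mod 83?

4

(11/83) = +1 → QR.
(28/83) = +1 → QR.
(42/83) = -1 → non-residue.
(59/83) = +1 → QR.
(69/83) = +1 → QR.
Total quadratic residues among the 5: 4.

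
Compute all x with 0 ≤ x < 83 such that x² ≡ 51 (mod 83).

36, 47

Since 83 ≡ 3 (mod 4), a square root of 51 is 51^((83+1)/4) = 51^21 mod 83.
Repeated squaring: 51^2≡28, 51^4≡37, 51^8≡41, 51^16≡21 (mod 83).
51^21 = 51^(16+4+1) ≡ 36 (mod 83).
Check: 36² = 1296 ≡ 51 (mod 83). The two roots are 36 and 47.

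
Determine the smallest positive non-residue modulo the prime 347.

(2/347) = −1, so 2 is the smallest positive non-residue mod 347.

2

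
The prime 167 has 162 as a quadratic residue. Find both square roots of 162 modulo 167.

Since 167 ≡ 3 (mod 4), a square root of 162 is 162^((167+1)/4) = 162^42 mod 167.
Repeated squaring: 162^2≡25, 162^4≡124, 162^8≡12, 162^16≡144, 162^32≡28 (mod 167).
162^42 = 162^(32+8+2) ≡ 50 (mod 167).
Check: 50² = 2500 ≡ 162 (mod 167). The two roots are 50 and 117.

50, 117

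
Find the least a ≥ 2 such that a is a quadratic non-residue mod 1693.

(2/1693) = −1, so 2 is the smallest positive non-residue mod 1693.

2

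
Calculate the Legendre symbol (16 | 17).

Pull out 2^4: since 17 ≡ 1 (mod 8), (2/17) = +1, so (2/17)^4 = +1.
Reached (1/17) = 1. Collecting the sign flips along the way, the symbol is +1.

1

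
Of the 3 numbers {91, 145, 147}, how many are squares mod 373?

2

(91/373) = +1 → QR.
(145/373) = -1 → non-residue.
(147/373) = +1 → QR.
Total quadratic residues among the 3: 2.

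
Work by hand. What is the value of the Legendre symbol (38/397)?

-1

Euler's criterion: (38/397) ≡ 38^198 (mod 397).
38^2 ≡ 253 (mod 397)
38^4 ≡ 92 (mod 397)
38^8 ≡ 127 (mod 397)
38^16 ≡ 249 (mod 397)
38^32 ≡ 69 (mod 397)
38^64 ≡ 394 (mod 397)
38^128 ≡ 9 (mod 397)
38^198 = 38^(128+64+4+2) ≡ 396 (mod 397).
Result is 396 ≡ −1, so (38/397) = −1.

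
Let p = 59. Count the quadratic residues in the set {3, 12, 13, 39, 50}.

(3/59) = +1 → QR.
(12/59) = +1 → QR.
(13/59) = -1 → non-residue.
(39/59) = -1 → non-residue.
(50/59) = -1 → non-residue.
Total quadratic residues among the 5: 2.

2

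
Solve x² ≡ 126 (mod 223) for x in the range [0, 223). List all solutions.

55, 168

Since 223 ≡ 3 (mod 4), a square root of 126 is 126^((223+1)/4) = 126^56 mod 223.
Repeated squaring: 126^2≡43, 126^4≡65, 126^8≡211, 126^16≡144, 126^32≡220 (mod 223).
126^56 = 126^(32+16+8) ≡ 55 (mod 223).
Check: 55² = 3025 ≡ 126 (mod 223). The two roots are 55 and 168.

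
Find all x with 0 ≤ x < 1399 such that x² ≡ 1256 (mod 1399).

Since 1399 ≡ 3 (mod 4), a square root of 1256 is 1256^((1399+1)/4) = 1256^350 mod 1399.
Repeated squaring: 1256^2≡863, 1256^4≡501, 1256^8≡580, 1256^16≡640, 1256^32≡1092, 1256^64≡516, 1256^128≡446, 1256^256≡258 (mod 1399).
1256^350 = 1256^(256+64+16+8+4+2) ≡ 976 (mod 1399).
Check: 976² = 952576 ≡ 1256 (mod 1399). The two roots are 423 and 976.

423, 976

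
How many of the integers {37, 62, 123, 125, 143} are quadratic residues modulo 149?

(37/149) = +1 → QR.
(62/149) = -1 → non-residue.
(123/149) = +1 → QR.
(125/149) = +1 → QR.
(143/149) = +1 → QR.
Total quadratic residues among the 5: 4.

4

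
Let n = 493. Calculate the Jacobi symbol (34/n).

Pull out 2: since 493 ≡ 5 (mod 8), (2/493) = -1.
Reciprocity: 17 ≡ 1 and 493 ≡ 1 (mod 4), so (17/493) = +(493/17).
Reduce top mod 17: now compute (0/17).
Top reduces to 0: gcd > 1, so the symbol is 0.

0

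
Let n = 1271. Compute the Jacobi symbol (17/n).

Reciprocity: 17 ≡ 1 and 1271 ≡ 3 (mod 4), so (17/1271) = +(1271/17).
Reduce top mod 17: now compute (13/17).
Reciprocity: 13 ≡ 1 and 17 ≡ 1 (mod 4), so (13/17) = +(17/13).
Reduce top mod 13: now compute (4/13).
Pull out 2^2: since 13 ≡ 5 (mod 8), (2/13) = -1, so (2/13)^2 = +1.
Reached (1/13) = 1. Collecting the sign flips along the way, the symbol is +1.

1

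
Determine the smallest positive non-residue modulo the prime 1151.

13

(2/1151) = +1, so 2 is a residue.
(3/1151) = +1, so 3 is a residue.
(4/1151) = +1, so 4 is a residue.
(5/1151) = +1, so 5 is a residue.
(6/1151) = +1, so 6 is a residue.
(7/1151) = +1, so 7 is a residue.
(8/1151) = +1, so 8 is a residue.
(9/1151) = +1, so 9 is a residue.
(10/1151) = +1, so 10 is a residue.
(11/1151) = +1, so 11 is a residue.
(12/1151) = +1, so 12 is a residue.
(13/1151) = −1, so 13 is the smallest positive non-residue mod 1151.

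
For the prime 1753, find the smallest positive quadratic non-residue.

5

(2/1753) = +1, so 2 is a residue.
(3/1753) = +1, so 3 is a residue.
(4/1753) = +1, so 4 is a residue.
(5/1753) = −1, so 5 is the smallest positive non-residue mod 1753.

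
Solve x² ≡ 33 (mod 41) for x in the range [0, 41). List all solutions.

19, 22

41 ≡ 1 (mod 4), so we find a root by search.
Trying successive values, 19² = 361 ≡ 33 (mod 41). The other root is 41 − 19 = 22.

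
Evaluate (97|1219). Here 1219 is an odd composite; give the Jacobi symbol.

Reciprocity: 97 ≡ 1 and 1219 ≡ 3 (mod 4), so (97/1219) = +(1219/97).
Reduce top mod 97: now compute (55/97).
Reciprocity: 55 ≡ 3 and 97 ≡ 1 (mod 4), so (55/97) = +(97/55).
Reduce top mod 55: now compute (42/55).
Pull out 2: since 55 ≡ 7 (mod 8), (2/55) = +1.
Reciprocity: 21 ≡ 1 and 55 ≡ 3 (mod 4), so (21/55) = +(55/21).
Reduce top mod 21: now compute (13/21).
Reciprocity: 13 ≡ 1 and 21 ≡ 1 (mod 4), so (13/21) = +(21/13).
Reduce top mod 13: now compute (8/13).
Pull out 2^3: since 13 ≡ 5 (mod 8), (2/13) = -1, so (2/13)^3 = -1.
Reached (1/13) = 1. Collecting the sign flips along the way, the symbol is -1.

-1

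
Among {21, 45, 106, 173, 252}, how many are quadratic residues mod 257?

(21/257) = +1 → QR.
(45/257) = -1 → non-residue.
(106/257) = -1 → non-residue.
(173/257) = +1 → QR.
(252/257) = -1 → non-residue.
Total quadratic residues among the 5: 2.

2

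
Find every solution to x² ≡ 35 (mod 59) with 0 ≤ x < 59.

25, 34

Since 59 ≡ 3 (mod 4), a square root of 35 is 35^((59+1)/4) = 35^15 mod 59.
Repeated squaring: 35^2≡45, 35^4≡19, 35^8≡7 (mod 59).
35^15 = 35^(8+4+2+1) ≡ 25 (mod 59).
Check: 25² = 625 ≡ 35 (mod 59). The two roots are 25 and 34.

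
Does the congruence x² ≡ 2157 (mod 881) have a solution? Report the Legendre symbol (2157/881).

-1

First reduce: 2157 ≡ 395 (mod 881).
Reciprocity: 395 ≡ 3 and 881 ≡ 1 (mod 4), so (395/881) = +(881/395).
Reduce top mod 395: now compute (91/395).
Reciprocity: 91 ≡ 3 and 395 ≡ 3 (mod 4), so (91/395) = −(395/91).
Reduce top mod 91: now compute (31/91).
Reciprocity: 31 ≡ 3 and 91 ≡ 3 (mod 4), so (31/91) = −(91/31).
Reduce top mod 31: now compute (29/31).
Reciprocity: 29 ≡ 1 and 31 ≡ 3 (mod 4), so (29/31) = +(31/29).
Reduce top mod 29: now compute (2/29).
Pull out 2: since 29 ≡ 5 (mod 8), (2/29) = -1.
Reached (1/29) = 1. Collecting the sign flips along the way, the symbol is -1.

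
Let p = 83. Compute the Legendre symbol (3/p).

Euler's criterion: (3/83) ≡ 3^41 (mod 83).
3^2 ≡ 9 (mod 83)
3^4 ≡ 81 (mod 83)
3^8 ≡ 4 (mod 83)
3^16 ≡ 16 (mod 83)
3^32 ≡ 7 (mod 83)
3^41 = 3^(32+8+1) ≡ 1 (mod 83).
Result is 1, so (3/83) = 1.

1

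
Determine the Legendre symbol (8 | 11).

Pull out 2^3: since 11 ≡ 3 (mod 8), (2/11) = -1, so (2/11)^3 = -1.
Reached (1/11) = 1. Collecting the sign flips along the way, the symbol is -1.

-1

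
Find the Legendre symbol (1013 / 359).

-1

First reduce: 1013 ≡ 295 (mod 359).
Reciprocity: 295 ≡ 3 and 359 ≡ 3 (mod 4), so (295/359) = −(359/295).
Reduce top mod 295: now compute (64/295).
Pull out 2^6: since 295 ≡ 7 (mod 8), (2/295) = +1, so (2/295)^6 = +1.
Reached (1/295) = 1. Collecting the sign flips along the way, the symbol is -1.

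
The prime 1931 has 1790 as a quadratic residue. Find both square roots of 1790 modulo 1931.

61, 1870

Since 1931 ≡ 3 (mod 4), a square root of 1790 is 1790^((1931+1)/4) = 1790^483 mod 1931.
Repeated squaring: 1790^2≡571, 1790^4≡1633, 1790^8≡1909, 1790^16≡484, 1790^32≡605, 1790^64≡1066, 1790^128≡928, 1790^256≡1889 (mod 1931).
1790^483 = 1790^(256+128+64+32+2+1) ≡ 1870 (mod 1931).
Check: 1870² = 3496900 ≡ 1790 (mod 1931). The two roots are 61 and 1870.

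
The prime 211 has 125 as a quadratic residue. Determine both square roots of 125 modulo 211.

97, 114

Since 211 ≡ 3 (mod 4), a square root of 125 is 125^((211+1)/4) = 125^53 mod 211.
Repeated squaring: 125^2≡11, 125^4≡121, 125^8≡82, 125^16≡183, 125^32≡151 (mod 211).
125^53 = 125^(32+16+4+1) ≡ 114 (mod 211).
Check: 114² = 12996 ≡ 125 (mod 211). The two roots are 97 and 114.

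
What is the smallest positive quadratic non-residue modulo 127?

3

(2/127) = +1, so 2 is a residue.
(3/127) = −1, so 3 is the smallest positive non-residue mod 127.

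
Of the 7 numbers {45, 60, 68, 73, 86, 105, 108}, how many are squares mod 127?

3

(45/127) = -1 → non-residue.
(60/127) = +1 → QR.
(68/127) = +1 → QR.
(73/127) = +1 → QR.
(86/127) = -1 → non-residue.
(105/127) = -1 → non-residue.
(108/127) = -1 → non-residue.
Total quadratic residues among the 7: 3.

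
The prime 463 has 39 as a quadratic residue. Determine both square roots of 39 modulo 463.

Since 463 ≡ 3 (mod 4), a square root of 39 is 39^((463+1)/4) = 39^116 mod 463.
Repeated squaring: 39^2≡132, 39^4≡293, 39^8≡194, 39^16≡133, 39^32≡95, 39^64≡228 (mod 463).
39^116 = 39^(64+32+16+4) ≡ 94 (mod 463).
Check: 94² = 8836 ≡ 39 (mod 463). The two roots are 94 and 369.

94, 369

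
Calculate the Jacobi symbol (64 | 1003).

Pull out 2^6: since 1003 ≡ 3 (mod 8), (2/1003) = -1, so (2/1003)^6 = +1.
Reached (1/1003) = 1. Collecting the sign flips along the way, the symbol is +1.

1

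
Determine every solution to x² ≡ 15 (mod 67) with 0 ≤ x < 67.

22, 45

Since 67 ≡ 3 (mod 4), a square root of 15 is 15^((67+1)/4) = 15^17 mod 67.
Repeated squaring: 15^2≡24, 15^4≡40, 15^8≡59, 15^16≡64 (mod 67).
15^17 = 15^(16+1) ≡ 22 (mod 67).
Check: 22² = 484 ≡ 15 (mod 67). The two roots are 22 and 45.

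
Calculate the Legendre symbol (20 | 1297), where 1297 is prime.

Pull out 2^2: since 1297 ≡ 1 (mod 8), (2/1297) = +1, so (2/1297)^2 = +1.
Reciprocity: 5 ≡ 1 and 1297 ≡ 1 (mod 4), so (5/1297) = +(1297/5).
Reduce top mod 5: now compute (2/5).
Pull out 2: since 5 ≡ 5 (mod 8), (2/5) = -1.
Reached (1/5) = 1. Collecting the sign flips along the way, the symbol is -1.

-1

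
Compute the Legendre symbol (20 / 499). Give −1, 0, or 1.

Euler's criterion: (20/499) ≡ 20^249 (mod 499).
20^2 ≡ 400 (mod 499)
20^4 ≡ 320 (mod 499)
20^8 ≡ 105 (mod 499)
20^16 ≡ 47 (mod 499)
20^32 ≡ 213 (mod 499)
20^64 ≡ 459 (mod 499)
20^128 ≡ 103 (mod 499)
20^249 = 20^(128+64+32+16+8+1) ≡ 1 (mod 499).
Result is 1, so (20/499) = 1.

1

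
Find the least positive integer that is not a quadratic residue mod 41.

(2/41) = +1, so 2 is a residue.
(3/41) = −1, so 3 is the smallest positive non-residue mod 41.

3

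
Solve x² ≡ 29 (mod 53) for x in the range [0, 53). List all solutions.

53 ≡ 1 (mod 4), so we find a root by search.
Trying successive values, 20² = 400 ≡ 29 (mod 53). The other root is 53 − 20 = 33.

20, 33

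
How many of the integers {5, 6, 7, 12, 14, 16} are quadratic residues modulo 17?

1

(5/17) = -1 → non-residue.
(6/17) = -1 → non-residue.
(7/17) = -1 → non-residue.
(12/17) = -1 → non-residue.
(14/17) = -1 → non-residue.
(16/17) = +1 → QR.
Total quadratic residues among the 6: 1.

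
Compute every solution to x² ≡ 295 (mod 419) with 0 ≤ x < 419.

53, 366

Since 419 ≡ 3 (mod 4), a square root of 295 is 295^((419+1)/4) = 295^105 mod 419.
Repeated squaring: 295^2≡292, 295^4≡207, 295^8≡111, 295^16≡170, 295^32≡408, 295^64≡121 (mod 419).
295^105 = 295^(64+32+8+1) ≡ 366 (mod 419).
Check: 366² = 133956 ≡ 295 (mod 419). The two roots are 53 and 366.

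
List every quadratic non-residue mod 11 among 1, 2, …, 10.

2,6,7,8,10

Square k = 1,…,5 (k and 11−k give the same square):
1²=1, 2²=4, 3²=9, 4²≡5, 5²≡3 (mod 11).
The residues are {1, 3, 4, 5, 9}; the non-residues are the remaining 5 nonzero classes.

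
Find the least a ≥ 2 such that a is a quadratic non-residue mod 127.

(2/127) = +1, so 2 is a residue.
(3/127) = −1, so 3 is the smallest positive non-residue mod 127.

3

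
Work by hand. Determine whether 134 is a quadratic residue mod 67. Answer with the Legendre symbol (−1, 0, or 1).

0

First reduce: 134 ≡ 0 (mod 67).
Top reduces to 0: gcd > 1, so the symbol is 0.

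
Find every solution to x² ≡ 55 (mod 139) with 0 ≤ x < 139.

Since 139 ≡ 3 (mod 4), a square root of 55 is 55^((139+1)/4) = 55^35 mod 139.
Repeated squaring: 55^2≡106, 55^4≡116, 55^8≡112, 55^16≡34, 55^32≡44 (mod 139).
55^35 = 55^(32+2+1) ≡ 65 (mod 139).
Check: 65² = 4225 ≡ 55 (mod 139). The two roots are 65 and 74.

65, 74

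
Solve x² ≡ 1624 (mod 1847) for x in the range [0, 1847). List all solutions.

Since 1847 ≡ 3 (mod 4), a square root of 1624 is 1624^((1847+1)/4) = 1624^462 mod 1847.
Repeated squaring: 1624^2≡1707, 1624^4≡1130, 1624^8≡623, 1624^16≡259, 1624^32≡589, 1624^64≡1532, 1624^128≡1334, 1624^256≡895 (mod 1847).
1624^462 = 1624^(256+128+64+8+4+2) ≡ 578 (mod 1847).
Check: 578² = 334084 ≡ 1624 (mod 1847). The two roots are 578 and 1269.

578, 1269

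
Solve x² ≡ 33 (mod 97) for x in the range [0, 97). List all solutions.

97 ≡ 1 (mod 4), so we find a root by search.
Trying successive values, 18² = 324 ≡ 33 (mod 97). The other root is 97 − 18 = 79.

18, 79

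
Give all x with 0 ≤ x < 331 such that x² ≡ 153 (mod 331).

Since 331 ≡ 3 (mod 4), a square root of 153 is 153^((331+1)/4) = 153^83 mod 331.
Repeated squaring: 153^2≡239, 153^4≡189, 153^8≡304, 153^16≡67, 153^32≡186, 153^64≡172 (mod 331).
153^83 = 153^(64+16+2+1) ≡ 22 (mod 331).
Check: 22² = 484 ≡ 153 (mod 331). The two roots are 22 and 309.

22, 309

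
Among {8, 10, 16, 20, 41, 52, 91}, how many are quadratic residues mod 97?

(8/97) = +1 → QR.
(10/97) = -1 → non-residue.
(16/97) = +1 → QR.
(20/97) = -1 → non-residue.
(41/97) = -1 → non-residue.
(52/97) = -1 → non-residue.
(91/97) = +1 → QR.
Total quadratic residues among the 7: 3.

3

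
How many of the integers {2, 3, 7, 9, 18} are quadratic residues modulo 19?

2

(2/19) = -1 → non-residue.
(3/19) = -1 → non-residue.
(7/19) = +1 → QR.
(9/19) = +1 → QR.
(18/19) = -1 → non-residue.
Total quadratic residues among the 5: 2.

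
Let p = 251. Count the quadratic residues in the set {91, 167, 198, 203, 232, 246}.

(91/251) = +1 → QR.
(167/251) = -1 → non-residue.
(198/251) = +1 → QR.
(203/251) = -1 → non-residue.
(232/251) = +1 → QR.
(246/251) = -1 → non-residue.
Total quadratic residues among the 6: 3.

3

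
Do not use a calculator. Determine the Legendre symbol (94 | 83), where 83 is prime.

First reduce: 94 ≡ 11 (mod 83).
Reciprocity: 11 ≡ 3 and 83 ≡ 3 (mod 4), so (11/83) = −(83/11).
Reduce top mod 11: now compute (6/11).
Pull out 2: since 11 ≡ 3 (mod 8), (2/11) = -1.
Reciprocity: 3 ≡ 3 and 11 ≡ 3 (mod 4), so (3/11) = −(11/3).
Reduce top mod 3: now compute (2/3).
Pull out 2: since 3 ≡ 3 (mod 8), (2/3) = -1.
Reached (1/3) = 1. Collecting the sign flips along the way, the symbol is +1.

1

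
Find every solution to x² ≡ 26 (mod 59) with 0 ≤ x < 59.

12, 47

Since 59 ≡ 3 (mod 4), a square root of 26 is 26^((59+1)/4) = 26^15 mod 59.
Repeated squaring: 26^2≡27, 26^4≡21, 26^8≡28 (mod 59).
26^15 = 26^(8+4+2+1) ≡ 12 (mod 59).
Check: 12² = 144 ≡ 26 (mod 59). The two roots are 12 and 47.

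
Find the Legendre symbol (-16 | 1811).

-1

First reduce: -16 ≡ 1795 (mod 1811).
Reciprocity: 1795 ≡ 3 and 1811 ≡ 3 (mod 4), so (1795/1811) = −(1811/1795).
Reduce top mod 1795: now compute (16/1795).
Pull out 2^4: since 1795 ≡ 3 (mod 8), (2/1795) = -1, so (2/1795)^4 = +1.
Reached (1/1795) = 1. Collecting the sign flips along the way, the symbol is -1.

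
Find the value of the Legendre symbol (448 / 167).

1

Euler's criterion: (448/167) ≡ 114^83 (mod 167).
114^2 ≡ 137 (mod 167)
114^4 ≡ 65 (mod 167)
114^8 ≡ 50 (mod 167)
114^16 ≡ 162 (mod 167)
114^32 ≡ 25 (mod 167)
114^64 ≡ 124 (mod 167)
114^83 = 114^(64+16+2+1) ≡ 1 (mod 167).
Result is 1, so (448/167) = 1.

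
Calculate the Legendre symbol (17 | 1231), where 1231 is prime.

Reciprocity: 17 ≡ 1 and 1231 ≡ 3 (mod 4), so (17/1231) = +(1231/17).
Reduce top mod 17: now compute (7/17).
Reciprocity: 7 ≡ 3 and 17 ≡ 1 (mod 4), so (7/17) = +(17/7).
Reduce top mod 7: now compute (3/7).
Reciprocity: 3 ≡ 3 and 7 ≡ 3 (mod 4), so (3/7) = −(7/3).
Reduce top mod 3: now compute (1/3).
Reached (1/3) = 1. Collecting the sign flips along the way, the symbol is -1.

-1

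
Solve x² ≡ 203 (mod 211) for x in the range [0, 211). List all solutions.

25, 186

Since 211 ≡ 3 (mod 4), a square root of 203 is 203^((211+1)/4) = 203^53 mod 211.
Repeated squaring: 203^2≡64, 203^4≡87, 203^8≡184, 203^16≡96, 203^32≡143 (mod 211).
203^53 = 203^(32+16+4+1) ≡ 25 (mod 211).
Check: 25² = 625 ≡ 203 (mod 211). The two roots are 25 and 186.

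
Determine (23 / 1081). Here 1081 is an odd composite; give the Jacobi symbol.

Reciprocity: 23 ≡ 3 and 1081 ≡ 1 (mod 4), so (23/1081) = +(1081/23).
Reduce top mod 23: now compute (0/23).
Top reduces to 0: gcd > 1, so the symbol is 0.

0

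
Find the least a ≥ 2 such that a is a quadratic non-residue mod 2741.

2

(2/2741) = −1, so 2 is the smallest positive non-residue mod 2741.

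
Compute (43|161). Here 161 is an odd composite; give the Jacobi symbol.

Reciprocity: 43 ≡ 3 and 161 ≡ 1 (mod 4), so (43/161) = +(161/43).
Reduce top mod 43: now compute (32/43).
Pull out 2^5: since 43 ≡ 3 (mod 8), (2/43) = -1, so (2/43)^5 = -1.
Reached (1/43) = 1. Collecting the sign flips along the way, the symbol is -1.

-1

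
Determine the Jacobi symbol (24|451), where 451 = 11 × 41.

Pull out 2^3: since 451 ≡ 3 (mod 8), (2/451) = -1, so (2/451)^3 = -1.
Reciprocity: 3 ≡ 3 and 451 ≡ 3 (mod 4), so (3/451) = −(451/3).
Reduce top mod 3: now compute (1/3).
Reached (1/3) = 1. Collecting the sign flips along the way, the symbol is +1.

1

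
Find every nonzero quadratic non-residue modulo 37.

Square k = 1,…,18 (k and 37−k give the same square):
1²=1, 2²=4, 3²=9, 4²=16, 5²=25, 6²=36, 7²≡12, 8²≡27, 9²≡7, 10²≡26, 11²≡10, 12²≡33, 13²≡21, 14²≡11, 15²≡3, 16²≡34, 17²≡30, 18²≡28 (mod 37).
The residues are {1, 3, 4, 7, 9, 10, 11, 12, 16, 21, 25, 26, 27, 28, 30, 33, 34, 36}; the non-residues are the remaining 18 nonzero classes.

2,5,6,8,13,14,15,17,18,19,20,22,23,24,29,31,32,35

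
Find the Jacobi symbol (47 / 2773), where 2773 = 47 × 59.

Reciprocity: 47 ≡ 3 and 2773 ≡ 1 (mod 4), so (47/2773) = +(2773/47).
Reduce top mod 47: now compute (0/47).
Top reduces to 0: gcd > 1, so the symbol is 0.

0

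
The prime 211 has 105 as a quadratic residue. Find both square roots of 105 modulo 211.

Since 211 ≡ 3 (mod 4), a square root of 105 is 105^((211+1)/4) = 105^53 mod 211.
Repeated squaring: 105^2≡53, 105^4≡66, 105^8≡136, 105^16≡139, 105^32≡120 (mod 211).
105^53 = 105^(32+16+4+1) ≡ 59 (mod 211).
Check: 59² = 3481 ≡ 105 (mod 211). The two roots are 59 and 152.

59, 152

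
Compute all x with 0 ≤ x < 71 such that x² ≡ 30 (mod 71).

32, 39

Since 71 ≡ 3 (mod 4), a square root of 30 is 30^((71+1)/4) = 30^18 mod 71.
Repeated squaring: 30^2≡48, 30^4≡32, 30^8≡30, 30^16≡48 (mod 71).
30^18 = 30^(16+2) ≡ 32 (mod 71).
Check: 32² = 1024 ≡ 30 (mod 71). The two roots are 32 and 39.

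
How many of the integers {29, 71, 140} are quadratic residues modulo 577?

2

(29/577) = -1 → non-residue.
(71/577) = +1 → QR.
(140/577) = +1 → QR.
Total quadratic residues among the 3: 2.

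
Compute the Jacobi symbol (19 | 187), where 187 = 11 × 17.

-1

Reciprocity: 19 ≡ 3 and 187 ≡ 3 (mod 4), so (19/187) = −(187/19).
Reduce top mod 19: now compute (16/19).
Pull out 2^4: since 19 ≡ 3 (mod 8), (2/19) = -1, so (2/19)^4 = +1.
Reached (1/19) = 1. Collecting the sign flips along the way, the symbol is -1.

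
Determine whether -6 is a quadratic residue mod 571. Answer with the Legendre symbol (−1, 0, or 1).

Euler's criterion: (-6/571) ≡ 565^285 (mod 571).
565^2 ≡ 36 (mod 571)
565^4 ≡ 154 (mod 571)
565^8 ≡ 305 (mod 571)
565^16 ≡ 523 (mod 571)
565^32 ≡ 20 (mod 571)
565^64 ≡ 400 (mod 571)
565^128 ≡ 120 (mod 571)
565^256 ≡ 125 (mod 571)
565^285 = 565^(256+16+8+4+1) ≡ 570 (mod 571).
Result is 570 ≡ −1, so (-6/571) = −1.

-1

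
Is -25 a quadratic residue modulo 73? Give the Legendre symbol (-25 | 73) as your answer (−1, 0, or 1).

Euler's criterion: (-25/73) ≡ 48^36 (mod 73).
48^2 ≡ 41 (mod 73)
48^4 ≡ 2 (mod 73)
48^8 ≡ 4 (mod 73)
48^16 ≡ 16 (mod 73)
48^32 ≡ 37 (mod 73)
48^36 = 48^(32+4) ≡ 1 (mod 73).
Result is 1, so (-25/73) = 1.

1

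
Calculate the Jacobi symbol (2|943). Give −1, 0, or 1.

1

Pull out 2: since 943 ≡ 7 (mod 8), (2/943) = +1.
Reached (1/943) = 1. Collecting the sign flips along the way, the symbol is +1.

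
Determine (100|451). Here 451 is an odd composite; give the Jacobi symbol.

1

Pull out 2^2: since 451 ≡ 3 (mod 8), (2/451) = -1, so (2/451)^2 = +1.
Reciprocity: 25 ≡ 1 and 451 ≡ 3 (mod 4), so (25/451) = +(451/25).
Reduce top mod 25: now compute (1/25).
Reached (1/25) = 1. Collecting the sign flips along the way, the symbol is +1.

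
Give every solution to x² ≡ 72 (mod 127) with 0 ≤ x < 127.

Since 127 ≡ 3 (mod 4), a square root of 72 is 72^((127+1)/4) = 72^32 mod 127.
Repeated squaring: 72^2≡104, 72^4≡21, 72^8≡60, 72^16≡44, 72^32≡31 (mod 127).
72^32 = 72^(32) ≡ 31 (mod 127).
Check: 31² = 961 ≡ 72 (mod 127). The two roots are 31 and 96.

31, 96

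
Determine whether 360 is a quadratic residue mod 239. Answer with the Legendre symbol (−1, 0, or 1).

1

Euler's criterion: (360/239) ≡ 121^119 (mod 239).
121^2 ≡ 62 (mod 239)
121^4 ≡ 20 (mod 239)
121^8 ≡ 161 (mod 239)
121^16 ≡ 109 (mod 239)
121^32 ≡ 170 (mod 239)
121^64 ≡ 220 (mod 239)
121^119 = 121^(64+32+16+4+2+1) ≡ 1 (mod 239).
Result is 1, so (360/239) = 1.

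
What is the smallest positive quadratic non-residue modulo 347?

2

(2/347) = −1, so 2 is the smallest positive non-residue mod 347.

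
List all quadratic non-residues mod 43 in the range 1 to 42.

Square k = 1,…,21 (k and 43−k give the same square):
1²=1, 2²=4, 3²=9, 4²=16, 5²=25, 6²=36, 7²≡6, 8²≡21, 9²≡38, 10²≡14, 11²≡35, 12²≡15, 13²≡40, 14²≡24, 15²≡10, 16²≡41, 17²≡31, 18²≡23, 19²≡17, 20²≡13, 21²≡11 (mod 43).
The residues are {1, 4, 6, 9, 10, 11, 13, 14, 15, 16, 17, 21, 23, 24, 25, 31, 35, 36, 38, 40, 41}; the non-residues are the remaining 21 nonzero classes.

2,3,5,7,8,12,18,19,20,22,26,27,28,29,30,32,33,34,37,39,42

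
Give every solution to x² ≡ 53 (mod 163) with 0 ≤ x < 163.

Since 163 ≡ 3 (mod 4), a square root of 53 is 53^((163+1)/4) = 53^41 mod 163.
Repeated squaring: 53^2≡38, 53^4≡140, 53^8≡40, 53^16≡133, 53^32≡85 (mod 163).
53^41 = 53^(32+8+1) ≡ 85 (mod 163).
Check: 85² = 7225 ≡ 53 (mod 163). The two roots are 78 and 85.

78, 85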